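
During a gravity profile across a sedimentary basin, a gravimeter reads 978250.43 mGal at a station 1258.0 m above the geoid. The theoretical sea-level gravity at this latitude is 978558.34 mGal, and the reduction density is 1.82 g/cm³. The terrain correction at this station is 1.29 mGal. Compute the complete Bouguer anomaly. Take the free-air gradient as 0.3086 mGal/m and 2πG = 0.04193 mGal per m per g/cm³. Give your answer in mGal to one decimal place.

Free-air correction = 0.3086 × 1258.0 = 388.22 mGal
Free-air anomaly = 978250.43 − 978558.34 + (388.22) = 80.31 mGal
Bouguer slab correction = 0.04193 × 1.82 × 1258.0 = 96.00 mGal
Simple Bouguer anomaly = 80.31 − (96.00) = -15.69 mGal
Complete Bouguer anomaly = -15.69 + 1.29 = -14.40 mGal

-14.4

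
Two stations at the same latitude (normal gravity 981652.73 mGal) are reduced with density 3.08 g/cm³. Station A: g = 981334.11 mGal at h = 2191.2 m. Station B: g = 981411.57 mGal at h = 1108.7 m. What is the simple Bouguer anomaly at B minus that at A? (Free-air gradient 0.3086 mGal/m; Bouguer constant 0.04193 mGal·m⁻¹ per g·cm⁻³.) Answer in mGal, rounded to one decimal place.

Δg_SB(A) = 981334.11 − 981652.73 + 0.3086×2191.2 − 0.04193×3.08×2191.2 = 74.60 mGal
Δg_SB(B) = 981411.57 − 981652.73 + 0.3086×1108.7 − 0.04193×3.08×1108.7 = -42.20 mGal
Difference = -42.20 − (74.60) = -116.80 mGal

-116.8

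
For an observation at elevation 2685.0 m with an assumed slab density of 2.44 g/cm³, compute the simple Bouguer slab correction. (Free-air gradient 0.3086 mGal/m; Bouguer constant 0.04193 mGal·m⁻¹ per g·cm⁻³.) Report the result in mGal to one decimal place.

Bouguer slab correction = 0.04193 × 2.44 × 2685.0 = 274.7 mGal

274.7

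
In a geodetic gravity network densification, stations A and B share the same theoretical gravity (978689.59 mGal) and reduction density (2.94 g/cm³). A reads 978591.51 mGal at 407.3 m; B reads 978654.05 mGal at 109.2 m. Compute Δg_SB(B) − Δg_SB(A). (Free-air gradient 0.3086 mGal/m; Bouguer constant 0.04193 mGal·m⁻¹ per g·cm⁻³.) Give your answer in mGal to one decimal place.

Δg_SB(A) = 978591.51 − 978689.59 + 0.3086×407.3 − 0.04193×2.94×407.3 = -22.60 mGal
Δg_SB(B) = 978654.05 − 978689.59 + 0.3086×109.2 − 0.04193×2.94×109.2 = -15.30 mGal
Difference = -15.30 − (-22.60) = 7.30 mGal

7.3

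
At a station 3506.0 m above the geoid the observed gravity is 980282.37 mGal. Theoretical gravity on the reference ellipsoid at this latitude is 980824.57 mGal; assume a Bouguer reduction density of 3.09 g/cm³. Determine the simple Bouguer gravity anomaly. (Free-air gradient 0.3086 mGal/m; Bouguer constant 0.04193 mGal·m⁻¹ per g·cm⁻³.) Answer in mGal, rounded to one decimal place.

85.5

Free-air correction = 0.3086 × 3506.0 = 1081.95 mGal
Free-air anomaly = 980282.37 − 980824.57 + (1081.95) = 539.75 mGal
Bouguer slab correction = 0.04193 × 3.09 × 3506.0 = 454.25 mGal
Simple Bouguer anomaly = 539.75 − (454.25) = 85.50 mGal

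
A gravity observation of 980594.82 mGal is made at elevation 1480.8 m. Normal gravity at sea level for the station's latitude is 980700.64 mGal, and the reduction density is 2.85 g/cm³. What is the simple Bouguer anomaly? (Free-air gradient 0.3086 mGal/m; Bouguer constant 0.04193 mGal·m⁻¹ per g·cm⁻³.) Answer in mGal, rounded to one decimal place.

174.2

Free-air correction = 0.3086 × 1480.8 = 456.97 mGal
Free-air anomaly = 980594.82 − 980700.64 + (456.97) = 351.15 mGal
Bouguer slab correction = 0.04193 × 2.85 × 1480.8 = 176.96 mGal
Simple Bouguer anomaly = 351.15 − (176.96) = 174.19 mGal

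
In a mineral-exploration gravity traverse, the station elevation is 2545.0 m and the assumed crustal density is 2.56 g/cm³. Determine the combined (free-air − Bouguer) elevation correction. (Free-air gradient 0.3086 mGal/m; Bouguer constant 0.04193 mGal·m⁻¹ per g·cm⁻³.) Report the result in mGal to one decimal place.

512.2

Combined gradient = 0.3086 − 0.04193 × 2.56 = 0.2012592 mGal/m
Combined elevation correction = 0.2012592 × 2545.0 = 512.2 mGal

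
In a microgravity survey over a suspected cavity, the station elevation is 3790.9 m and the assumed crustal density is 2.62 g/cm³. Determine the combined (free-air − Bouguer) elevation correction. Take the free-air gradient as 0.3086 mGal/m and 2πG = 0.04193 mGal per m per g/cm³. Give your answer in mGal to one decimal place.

753.4

Combined gradient = 0.3086 − 0.04193 × 2.62 = 0.1987434 mGal/m
Combined elevation correction = 0.1987434 × 3790.9 = 753.4 mGal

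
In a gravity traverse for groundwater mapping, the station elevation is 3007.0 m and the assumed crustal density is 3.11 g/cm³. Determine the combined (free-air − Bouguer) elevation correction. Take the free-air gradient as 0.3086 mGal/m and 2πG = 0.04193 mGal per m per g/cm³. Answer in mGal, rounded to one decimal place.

Combined gradient = 0.3086 − 0.04193 × 3.11 = 0.1781977 mGal/m
Combined elevation correction = 0.1781977 × 3007.0 = 535.8 mGal

535.8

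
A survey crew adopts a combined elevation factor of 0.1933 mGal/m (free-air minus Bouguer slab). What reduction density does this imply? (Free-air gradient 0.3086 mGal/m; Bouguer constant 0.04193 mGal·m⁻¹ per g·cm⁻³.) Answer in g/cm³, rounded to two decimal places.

0.1933 = 0.3086 − 0.04193 × ρ
ρ = (0.3086 − 0.1933) / 0.04193 = 2.75 g/cm³

2.75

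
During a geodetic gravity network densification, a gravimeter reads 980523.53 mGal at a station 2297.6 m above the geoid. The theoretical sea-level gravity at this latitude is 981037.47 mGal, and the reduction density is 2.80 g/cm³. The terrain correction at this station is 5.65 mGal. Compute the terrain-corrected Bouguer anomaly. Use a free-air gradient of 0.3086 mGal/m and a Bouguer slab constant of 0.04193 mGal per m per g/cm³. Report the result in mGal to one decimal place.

-69.0

Free-air correction = 0.3086 × 2297.6 = 709.04 mGal
Free-air anomaly = 980523.53 − 981037.47 + (709.04) = 195.10 mGal
Bouguer slab correction = 0.04193 × 2.80 × 2297.6 = 269.75 mGal
Simple Bouguer anomaly = 195.10 − (269.75) = -74.65 mGal
Complete Bouguer anomaly = -74.65 + 5.65 = -69.00 mGal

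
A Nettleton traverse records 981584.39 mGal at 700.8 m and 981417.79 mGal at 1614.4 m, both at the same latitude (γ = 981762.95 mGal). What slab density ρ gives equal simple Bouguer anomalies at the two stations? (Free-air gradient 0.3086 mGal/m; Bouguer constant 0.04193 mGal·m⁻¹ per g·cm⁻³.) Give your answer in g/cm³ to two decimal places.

Δg_obs = 981417.79 − 981584.39 = -166.60 mGal over Δh = 1614.4 − 700.8 = 913.6 m
Equal Bouguer anomalies ⇒ Δg_obs + (0.3086 − 0.04193ρ)·Δh = 0
0.3086 − 0.04193ρ = −Δg_obs/Δh = 0.18236
ρ = (0.3086 − 0.18236) / 0.04193 = 3.01 g/cm³

3.01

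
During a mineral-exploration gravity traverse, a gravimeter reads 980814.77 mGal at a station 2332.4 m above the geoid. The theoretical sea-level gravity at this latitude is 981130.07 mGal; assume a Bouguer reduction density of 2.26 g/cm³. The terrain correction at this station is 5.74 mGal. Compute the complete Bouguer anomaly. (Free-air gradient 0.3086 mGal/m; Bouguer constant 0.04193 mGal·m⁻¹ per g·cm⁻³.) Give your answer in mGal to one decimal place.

Free-air correction = 0.3086 × 2332.4 = 719.78 mGal
Free-air anomaly = 980814.77 − 981130.07 + (719.78) = 404.48 mGal
Bouguer slab correction = 0.04193 × 2.26 × 2332.4 = 221.02 mGal
Simple Bouguer anomaly = 404.48 − (221.02) = 183.46 mGal
Complete Bouguer anomaly = 183.46 + 5.74 = 189.20 mGal

189.2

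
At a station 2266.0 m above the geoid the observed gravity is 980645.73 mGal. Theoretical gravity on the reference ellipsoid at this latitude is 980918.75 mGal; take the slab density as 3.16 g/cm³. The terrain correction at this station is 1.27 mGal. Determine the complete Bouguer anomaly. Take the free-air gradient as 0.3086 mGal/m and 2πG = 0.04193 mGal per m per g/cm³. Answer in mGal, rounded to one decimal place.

Free-air correction = 0.3086 × 2266.0 = 699.29 mGal
Free-air anomaly = 980645.73 − 980918.75 + (699.29) = 426.27 mGal
Bouguer slab correction = 0.04193 × 3.16 × 2266.0 = 300.24 mGal
Simple Bouguer anomaly = 426.27 − (300.24) = 126.03 mGal
Complete Bouguer anomaly = 126.03 + 1.27 = 127.30 mGal

127.3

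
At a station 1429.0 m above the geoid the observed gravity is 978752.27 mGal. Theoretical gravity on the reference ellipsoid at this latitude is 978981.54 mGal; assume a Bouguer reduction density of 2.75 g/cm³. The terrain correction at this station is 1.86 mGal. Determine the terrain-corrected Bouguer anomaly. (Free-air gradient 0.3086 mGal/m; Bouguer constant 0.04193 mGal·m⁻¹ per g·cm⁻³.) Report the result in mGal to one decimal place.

Free-air correction = 0.3086 × 1429.0 = 440.99 mGal
Free-air anomaly = 978752.27 − 978981.54 + (440.99) = 211.72 mGal
Bouguer slab correction = 0.04193 × 2.75 × 1429.0 = 164.77 mGal
Simple Bouguer anomaly = 211.72 − (164.77) = 46.95 mGal
Complete Bouguer anomaly = 46.95 + 1.86 = 48.81 mGal

48.8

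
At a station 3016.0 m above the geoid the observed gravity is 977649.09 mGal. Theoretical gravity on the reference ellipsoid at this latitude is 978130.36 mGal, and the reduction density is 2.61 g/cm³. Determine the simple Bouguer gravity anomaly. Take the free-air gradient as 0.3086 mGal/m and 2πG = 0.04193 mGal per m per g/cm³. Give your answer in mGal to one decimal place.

Free-air correction = 0.3086 × 3016.0 = 930.74 mGal
Free-air anomaly = 977649.09 − 978130.36 + (930.74) = 449.47 mGal
Bouguer slab correction = 0.04193 × 2.61 × 3016.0 = 330.06 mGal
Simple Bouguer anomaly = 449.47 − (330.06) = 119.41 mGal

119.4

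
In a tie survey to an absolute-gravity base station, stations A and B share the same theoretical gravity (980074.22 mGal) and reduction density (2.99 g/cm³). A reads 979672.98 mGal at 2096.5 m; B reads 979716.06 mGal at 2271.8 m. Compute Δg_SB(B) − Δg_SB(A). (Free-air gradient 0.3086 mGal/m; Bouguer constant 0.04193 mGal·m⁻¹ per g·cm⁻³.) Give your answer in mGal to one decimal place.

Δg_SB(A) = 979672.98 − 980074.22 + 0.3086×2096.5 − 0.04193×2.99×2096.5 = -17.10 mGal
Δg_SB(B) = 979716.06 − 980074.22 + 0.3086×2271.8 − 0.04193×2.99×2271.8 = 58.10 mGal
Difference = 58.10 − (-17.10) = 75.20 mGal

75.2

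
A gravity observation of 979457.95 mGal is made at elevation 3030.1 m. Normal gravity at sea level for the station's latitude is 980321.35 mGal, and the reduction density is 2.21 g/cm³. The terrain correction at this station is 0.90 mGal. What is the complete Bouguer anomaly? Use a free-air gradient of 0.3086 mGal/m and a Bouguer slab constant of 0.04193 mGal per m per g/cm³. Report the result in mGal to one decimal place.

Free-air correction = 0.3086 × 3030.1 = 935.09 mGal
Free-air anomaly = 979457.95 − 980321.35 + (935.09) = 71.69 mGal
Bouguer slab correction = 0.04193 × 2.21 × 3030.1 = 280.79 mGal
Simple Bouguer anomaly = 71.69 − (280.79) = -209.10 mGal
Complete Bouguer anomaly = -209.10 + 0.90 = -208.20 mGal

-208.2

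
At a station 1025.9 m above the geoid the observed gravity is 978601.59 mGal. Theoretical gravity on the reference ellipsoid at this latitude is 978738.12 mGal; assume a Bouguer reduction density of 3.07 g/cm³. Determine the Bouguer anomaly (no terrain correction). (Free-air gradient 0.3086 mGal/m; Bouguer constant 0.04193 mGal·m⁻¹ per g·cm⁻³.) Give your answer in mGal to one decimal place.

48.0

Free-air correction = 0.3086 × 1025.9 = 316.59 mGal
Free-air anomaly = 978601.59 − 978738.12 + (316.59) = 180.06 mGal
Bouguer slab correction = 0.04193 × 3.07 × 1025.9 = 132.06 mGal
Simple Bouguer anomaly = 180.06 − (132.06) = 48.00 mGal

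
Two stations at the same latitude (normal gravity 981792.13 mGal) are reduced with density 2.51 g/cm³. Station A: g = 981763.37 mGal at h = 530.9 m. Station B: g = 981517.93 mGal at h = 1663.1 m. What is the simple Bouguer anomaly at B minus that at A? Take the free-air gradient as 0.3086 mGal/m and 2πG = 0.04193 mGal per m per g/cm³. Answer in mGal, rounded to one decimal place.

-15.2

Δg_SB(A) = 981763.37 − 981792.13 + 0.3086×530.9 − 0.04193×2.51×530.9 = 79.20 mGal
Δg_SB(B) = 981517.93 − 981792.13 + 0.3086×1663.1 − 0.04193×2.51×1663.1 = 64.00 mGal
Difference = 64.00 − (79.20) = -15.20 mGal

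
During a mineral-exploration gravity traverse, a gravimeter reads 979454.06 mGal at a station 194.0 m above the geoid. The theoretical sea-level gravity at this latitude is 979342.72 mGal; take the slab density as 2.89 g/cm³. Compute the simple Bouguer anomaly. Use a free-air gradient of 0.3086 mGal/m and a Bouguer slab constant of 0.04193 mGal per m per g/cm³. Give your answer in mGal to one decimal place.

147.7

Free-air correction = 0.3086 × 194.0 = 59.87 mGal
Free-air anomaly = 979454.06 − 979342.72 + (59.87) = 171.21 mGal
Bouguer slab correction = 0.04193 × 2.89 × 194.0 = 23.51 mGal
Simple Bouguer anomaly = 171.21 − (23.51) = 147.70 mGal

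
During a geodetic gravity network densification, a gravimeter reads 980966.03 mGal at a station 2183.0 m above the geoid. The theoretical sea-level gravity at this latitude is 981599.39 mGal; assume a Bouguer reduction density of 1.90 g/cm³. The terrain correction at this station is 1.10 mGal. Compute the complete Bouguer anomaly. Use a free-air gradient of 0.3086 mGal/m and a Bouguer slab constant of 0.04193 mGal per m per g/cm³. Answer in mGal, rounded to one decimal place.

-132.5

Free-air correction = 0.3086 × 2183.0 = 673.67 mGal
Free-air anomaly = 980966.03 − 981599.39 + (673.67) = 40.31 mGal
Bouguer slab correction = 0.04193 × 1.90 × 2183.0 = 173.91 mGal
Simple Bouguer anomaly = 40.31 − (173.91) = -133.60 mGal
Complete Bouguer anomaly = -133.60 + 1.10 = -132.50 mGal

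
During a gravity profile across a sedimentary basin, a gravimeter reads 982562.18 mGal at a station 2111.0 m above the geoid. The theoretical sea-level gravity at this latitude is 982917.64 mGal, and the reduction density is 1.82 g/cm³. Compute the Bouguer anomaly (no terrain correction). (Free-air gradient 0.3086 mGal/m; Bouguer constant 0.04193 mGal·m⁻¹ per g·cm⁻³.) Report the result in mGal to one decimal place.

134.9

Free-air correction = 0.3086 × 2111.0 = 651.45 mGal
Free-air anomaly = 982562.18 − 982917.64 + (651.45) = 295.99 mGal
Bouguer slab correction = 0.04193 × 1.82 × 2111.0 = 161.10 mGal
Simple Bouguer anomaly = 295.99 − (161.10) = 134.89 mGal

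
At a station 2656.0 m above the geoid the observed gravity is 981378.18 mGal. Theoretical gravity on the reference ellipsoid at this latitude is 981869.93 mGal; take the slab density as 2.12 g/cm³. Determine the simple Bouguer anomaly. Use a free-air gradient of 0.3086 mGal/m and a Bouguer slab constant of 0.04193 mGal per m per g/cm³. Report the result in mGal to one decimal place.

91.8

Free-air correction = 0.3086 × 2656.0 = 819.64 mGal
Free-air anomaly = 981378.18 − 981869.93 + (819.64) = 327.89 mGal
Bouguer slab correction = 0.04193 × 2.12 × 2656.0 = 236.10 mGal
Simple Bouguer anomaly = 327.89 − (236.10) = 91.79 mGal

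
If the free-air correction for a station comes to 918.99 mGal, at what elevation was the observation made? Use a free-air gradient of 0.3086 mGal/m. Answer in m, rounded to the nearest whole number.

h = 918.99 / 0.3086 = 2977.93 m

2978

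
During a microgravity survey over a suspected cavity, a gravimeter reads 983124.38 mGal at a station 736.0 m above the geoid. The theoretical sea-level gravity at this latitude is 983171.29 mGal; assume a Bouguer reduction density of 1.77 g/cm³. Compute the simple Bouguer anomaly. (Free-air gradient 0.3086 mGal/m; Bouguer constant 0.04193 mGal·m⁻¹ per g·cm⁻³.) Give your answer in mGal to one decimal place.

125.6

Free-air correction = 0.3086 × 736.0 = 227.13 mGal
Free-air anomaly = 983124.38 − 983171.29 + (227.13) = 180.22 mGal
Bouguer slab correction = 0.04193 × 1.77 × 736.0 = 54.62 mGal
Simple Bouguer anomaly = 180.22 − (54.62) = 125.60 mGal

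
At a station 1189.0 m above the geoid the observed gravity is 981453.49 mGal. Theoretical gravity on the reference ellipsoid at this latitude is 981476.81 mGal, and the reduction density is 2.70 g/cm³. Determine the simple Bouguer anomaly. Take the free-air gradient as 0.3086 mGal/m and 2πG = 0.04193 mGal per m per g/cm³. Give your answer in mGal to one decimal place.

Free-air correction = 0.3086 × 1189.0 = 366.93 mGal
Free-air anomaly = 981453.49 − 981476.81 + (366.93) = 343.61 mGal
Bouguer slab correction = 0.04193 × 2.70 × 1189.0 = 134.61 mGal
Simple Bouguer anomaly = 343.61 − (134.61) = 209.00 mGal

209.0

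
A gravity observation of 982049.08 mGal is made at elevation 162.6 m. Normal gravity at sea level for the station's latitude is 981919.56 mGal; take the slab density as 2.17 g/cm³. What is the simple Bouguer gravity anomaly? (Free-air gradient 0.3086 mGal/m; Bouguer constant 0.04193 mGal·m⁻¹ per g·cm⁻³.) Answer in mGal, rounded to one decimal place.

164.9

Free-air correction = 0.3086 × 162.6 = 50.18 mGal
Free-air anomaly = 982049.08 − 981919.56 + (50.18) = 179.70 mGal
Bouguer slab correction = 0.04193 × 2.17 × 162.6 = 14.79 mGal
Simple Bouguer anomaly = 179.70 − (14.79) = 164.91 mGal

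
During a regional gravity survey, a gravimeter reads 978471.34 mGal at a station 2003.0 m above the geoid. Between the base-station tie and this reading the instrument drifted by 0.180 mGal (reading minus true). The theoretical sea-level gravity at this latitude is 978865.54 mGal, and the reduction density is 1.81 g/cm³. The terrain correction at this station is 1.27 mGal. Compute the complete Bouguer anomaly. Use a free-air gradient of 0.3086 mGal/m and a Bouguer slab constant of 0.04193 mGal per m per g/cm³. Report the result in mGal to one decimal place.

Drift-corrected reading = 978471.34 − (0.180) = 978471.160 mGal
Free-air correction = 0.3086 × 2003.0 = 618.13 mGal
Free-air anomaly = 978471.160 − 978865.54 + (618.13) = 223.750 mGal
Bouguer slab correction = 0.04193 × 1.81 × 2003.0 = 152.01 mGal
Simple Bouguer anomaly = 223.750 − (152.01) = 71.740 mGal
Complete Bouguer anomaly = 71.740 + 1.27 = 73.010 mGal

73.0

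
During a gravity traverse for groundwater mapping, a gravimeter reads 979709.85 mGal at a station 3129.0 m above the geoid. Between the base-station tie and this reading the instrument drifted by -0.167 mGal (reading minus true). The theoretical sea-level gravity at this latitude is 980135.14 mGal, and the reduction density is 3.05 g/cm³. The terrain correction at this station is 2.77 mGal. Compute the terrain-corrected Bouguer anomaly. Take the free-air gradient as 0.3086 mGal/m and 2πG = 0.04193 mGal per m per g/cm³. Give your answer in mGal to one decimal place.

143.1

Drift-corrected reading = 979709.85 − (-0.167) = 979710.017 mGal
Free-air correction = 0.3086 × 3129.0 = 965.61 mGal
Free-air anomaly = 979710.017 − 980135.14 + (965.61) = 540.487 mGal
Bouguer slab correction = 0.04193 × 3.05 × 3129.0 = 400.16 mGal
Simple Bouguer anomaly = 540.487 − (400.16) = 140.327 mGal
Complete Bouguer anomaly = 140.327 + 2.77 = 143.097 mGal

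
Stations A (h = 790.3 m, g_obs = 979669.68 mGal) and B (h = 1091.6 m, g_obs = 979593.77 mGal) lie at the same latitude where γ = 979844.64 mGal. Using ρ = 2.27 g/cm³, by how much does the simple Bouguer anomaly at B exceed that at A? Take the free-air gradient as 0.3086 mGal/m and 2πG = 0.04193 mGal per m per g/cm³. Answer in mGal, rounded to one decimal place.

-11.6

Δg_SB(A) = 979669.68 − 979844.64 + 0.3086×790.3 − 0.04193×2.27×790.3 = -6.30 mGal
Δg_SB(B) = 979593.77 − 979844.64 + 0.3086×1091.6 − 0.04193×2.27×1091.6 = -17.90 mGal
Difference = -17.90 − (-6.30) = -11.60 mGal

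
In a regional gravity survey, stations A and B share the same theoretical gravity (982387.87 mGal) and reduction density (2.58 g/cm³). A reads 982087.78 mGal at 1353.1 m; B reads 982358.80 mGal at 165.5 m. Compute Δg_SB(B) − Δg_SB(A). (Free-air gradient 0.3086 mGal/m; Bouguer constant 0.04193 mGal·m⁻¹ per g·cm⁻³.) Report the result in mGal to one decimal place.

Δg_SB(A) = 982087.78 − 982387.87 + 0.3086×1353.1 − 0.04193×2.58×1353.1 = -28.90 mGal
Δg_SB(B) = 982358.80 − 982387.87 + 0.3086×165.5 − 0.04193×2.58×165.5 = 4.10 mGal
Difference = 4.10 − (-28.90) = 33.00 mGal

33.0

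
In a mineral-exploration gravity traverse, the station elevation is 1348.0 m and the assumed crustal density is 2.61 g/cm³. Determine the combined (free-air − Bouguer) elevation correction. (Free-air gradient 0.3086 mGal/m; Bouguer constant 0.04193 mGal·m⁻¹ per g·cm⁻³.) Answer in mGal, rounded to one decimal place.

268.5

Combined gradient = 0.3086 − 0.04193 × 2.61 = 0.1991627 mGal/m
Combined elevation correction = 0.1991627 × 1348.0 = 268.5 mGal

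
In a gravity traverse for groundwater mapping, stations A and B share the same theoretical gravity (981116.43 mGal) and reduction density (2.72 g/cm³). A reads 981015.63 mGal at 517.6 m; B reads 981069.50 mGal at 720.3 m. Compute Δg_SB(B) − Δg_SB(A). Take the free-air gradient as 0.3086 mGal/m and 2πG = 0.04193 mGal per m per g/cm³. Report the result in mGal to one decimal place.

Δg_SB(A) = 981015.63 − 981116.43 + 0.3086×517.6 − 0.04193×2.72×517.6 = -0.10 mGal
Δg_SB(B) = 981069.50 − 981116.43 + 0.3086×720.3 − 0.04193×2.72×720.3 = 93.20 mGal
Difference = 93.20 − (-0.10) = 93.30 mGal

93.3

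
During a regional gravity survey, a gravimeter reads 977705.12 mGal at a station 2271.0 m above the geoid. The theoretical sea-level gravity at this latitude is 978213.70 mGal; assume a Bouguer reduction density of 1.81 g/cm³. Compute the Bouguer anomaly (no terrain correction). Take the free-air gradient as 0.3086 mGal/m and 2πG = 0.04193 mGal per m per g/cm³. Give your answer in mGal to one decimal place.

Free-air correction = 0.3086 × 2271.0 = 700.83 mGal
Free-air anomaly = 977705.12 − 978213.70 + (700.83) = 192.25 mGal
Bouguer slab correction = 0.04193 × 1.81 × 2271.0 = 172.35 mGal
Simple Bouguer anomaly = 192.25 − (172.35) = 19.90 mGal

19.9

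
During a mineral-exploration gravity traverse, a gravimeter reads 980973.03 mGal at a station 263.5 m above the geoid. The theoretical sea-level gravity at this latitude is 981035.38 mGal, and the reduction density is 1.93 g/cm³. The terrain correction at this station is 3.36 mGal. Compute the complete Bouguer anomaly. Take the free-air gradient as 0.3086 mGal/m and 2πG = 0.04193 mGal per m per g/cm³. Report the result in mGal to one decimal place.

1.0

Free-air correction = 0.3086 × 263.5 = 81.32 mGal
Free-air anomaly = 980973.03 − 981035.38 + (81.32) = 18.97 mGal
Bouguer slab correction = 0.04193 × 1.93 × 263.5 = 21.32 mGal
Simple Bouguer anomaly = 18.97 − (21.32) = -2.35 mGal
Complete Bouguer anomaly = -2.35 + 3.36 = 1.01 mGal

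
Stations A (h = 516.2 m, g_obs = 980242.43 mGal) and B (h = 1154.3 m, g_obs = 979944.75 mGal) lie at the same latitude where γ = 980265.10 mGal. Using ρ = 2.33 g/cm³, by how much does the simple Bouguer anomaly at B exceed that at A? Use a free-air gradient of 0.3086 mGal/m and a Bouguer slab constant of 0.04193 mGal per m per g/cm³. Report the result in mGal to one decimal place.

Δg_SB(A) = 980242.43 − 980265.10 + 0.3086×516.2 − 0.04193×2.33×516.2 = 86.20 mGal
Δg_SB(B) = 979944.75 − 980265.10 + 0.3086×1154.3 − 0.04193×2.33×1154.3 = -76.90 mGal
Difference = -76.90 − (86.20) = -163.10 mGal

-163.1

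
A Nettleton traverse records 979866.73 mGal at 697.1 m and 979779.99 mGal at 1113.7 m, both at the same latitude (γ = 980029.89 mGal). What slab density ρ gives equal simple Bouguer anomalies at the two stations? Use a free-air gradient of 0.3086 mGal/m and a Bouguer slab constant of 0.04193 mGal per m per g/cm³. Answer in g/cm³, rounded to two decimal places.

2.39

Δg_obs = 979779.99 − 979866.73 = -86.74 mGal over Δh = 1113.7 − 697.1 = 416.6 m
Equal Bouguer anomalies ⇒ Δg_obs + (0.3086 − 0.04193ρ)·Δh = 0
0.3086 − 0.04193ρ = −Δg_obs/Δh = 0.20821
ρ = (0.3086 − 0.20821) / 0.04193 = 2.39 g/cm³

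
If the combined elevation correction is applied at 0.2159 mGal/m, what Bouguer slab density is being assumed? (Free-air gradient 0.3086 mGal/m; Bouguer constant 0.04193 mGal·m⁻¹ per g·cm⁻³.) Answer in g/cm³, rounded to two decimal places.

2.21

0.2159 = 0.3086 − 0.04193 × ρ
ρ = (0.3086 − 0.2159) / 0.04193 = 2.21 g/cm³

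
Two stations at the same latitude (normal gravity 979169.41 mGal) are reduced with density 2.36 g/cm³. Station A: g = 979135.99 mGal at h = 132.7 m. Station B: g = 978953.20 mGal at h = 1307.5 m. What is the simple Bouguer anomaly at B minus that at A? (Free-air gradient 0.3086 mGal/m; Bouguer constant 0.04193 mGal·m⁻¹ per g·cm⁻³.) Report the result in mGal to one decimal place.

63.5

Δg_SB(A) = 979135.99 − 979169.41 + 0.3086×132.7 − 0.04193×2.36×132.7 = -5.60 mGal
Δg_SB(B) = 978953.20 − 979169.41 + 0.3086×1307.5 − 0.04193×2.36×1307.5 = 57.90 mGal
Difference = 57.90 − (-5.60) = 63.50 mGal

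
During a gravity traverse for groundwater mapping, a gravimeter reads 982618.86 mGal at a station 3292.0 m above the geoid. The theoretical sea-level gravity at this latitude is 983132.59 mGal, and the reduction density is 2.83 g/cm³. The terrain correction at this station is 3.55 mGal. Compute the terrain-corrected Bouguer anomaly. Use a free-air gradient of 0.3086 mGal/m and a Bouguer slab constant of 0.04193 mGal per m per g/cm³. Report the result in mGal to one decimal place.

Free-air correction = 0.3086 × 3292.0 = 1015.91 mGal
Free-air anomaly = 982618.86 − 983132.59 + (1015.91) = 502.18 mGal
Bouguer slab correction = 0.04193 × 2.83 × 3292.0 = 390.63 mGal
Simple Bouguer anomaly = 502.18 − (390.63) = 111.55 mGal
Complete Bouguer anomaly = 111.55 + 3.55 = 115.10 mGal

115.1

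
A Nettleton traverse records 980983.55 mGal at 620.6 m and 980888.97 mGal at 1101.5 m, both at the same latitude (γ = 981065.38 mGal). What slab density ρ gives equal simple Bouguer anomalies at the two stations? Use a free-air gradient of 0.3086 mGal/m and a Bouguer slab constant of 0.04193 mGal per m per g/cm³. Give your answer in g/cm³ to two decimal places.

Δg_obs = 980888.97 − 980983.55 = -94.58 mGal over Δh = 1101.5 − 620.6 = 480.9 m
Equal Bouguer anomalies ⇒ Δg_obs + (0.3086 − 0.04193ρ)·Δh = 0
0.3086 − 0.04193ρ = −Δg_obs/Δh = 0.19667
ρ = (0.3086 − 0.19667) / 0.04193 = 2.67 g/cm³

2.67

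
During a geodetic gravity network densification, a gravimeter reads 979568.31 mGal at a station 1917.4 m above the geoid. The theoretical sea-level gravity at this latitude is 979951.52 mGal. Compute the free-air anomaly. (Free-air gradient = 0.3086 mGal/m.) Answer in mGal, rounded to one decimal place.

208.5

Free-air correction = 0.3086 × 1917.4 = 591.71 mGal
Free-air anomaly = 979568.31 − 979951.52 + (591.71) = 208.50 mGal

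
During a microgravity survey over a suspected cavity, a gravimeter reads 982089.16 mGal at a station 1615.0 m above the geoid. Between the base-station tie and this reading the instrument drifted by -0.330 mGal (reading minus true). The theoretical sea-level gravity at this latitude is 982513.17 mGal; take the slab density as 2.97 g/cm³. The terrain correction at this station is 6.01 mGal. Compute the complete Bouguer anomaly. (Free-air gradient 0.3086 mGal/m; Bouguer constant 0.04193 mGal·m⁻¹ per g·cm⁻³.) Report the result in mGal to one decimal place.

-120.4

Drift-corrected reading = 982089.16 − (-0.330) = 982089.490 mGal
Free-air correction = 0.3086 × 1615.0 = 498.39 mGal
Free-air anomaly = 982089.490 − 982513.17 + (498.39) = 74.710 mGal
Bouguer slab correction = 0.04193 × 2.97 × 1615.0 = 201.12 mGal
Simple Bouguer anomaly = 74.710 − (201.12) = -126.410 mGal
Complete Bouguer anomaly = -126.410 + 6.01 = -120.400 mGal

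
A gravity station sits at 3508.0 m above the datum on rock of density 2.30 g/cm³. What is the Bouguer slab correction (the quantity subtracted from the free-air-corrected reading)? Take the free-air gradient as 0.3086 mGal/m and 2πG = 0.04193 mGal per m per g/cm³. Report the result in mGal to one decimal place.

Bouguer slab correction = 0.04193 × 2.30 × 3508.0 = 338.3 mGal

338.3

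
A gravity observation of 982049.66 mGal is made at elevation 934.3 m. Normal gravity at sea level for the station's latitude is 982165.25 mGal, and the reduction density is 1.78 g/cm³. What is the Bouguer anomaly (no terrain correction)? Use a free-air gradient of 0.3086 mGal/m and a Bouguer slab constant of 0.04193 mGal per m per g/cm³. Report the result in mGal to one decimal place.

103.0

Free-air correction = 0.3086 × 934.3 = 288.32 mGal
Free-air anomaly = 982049.66 − 982165.25 + (288.32) = 172.73 mGal
Bouguer slab correction = 0.04193 × 1.78 × 934.3 = 69.73 mGal
Simple Bouguer anomaly = 172.73 − (69.73) = 103.00 mGal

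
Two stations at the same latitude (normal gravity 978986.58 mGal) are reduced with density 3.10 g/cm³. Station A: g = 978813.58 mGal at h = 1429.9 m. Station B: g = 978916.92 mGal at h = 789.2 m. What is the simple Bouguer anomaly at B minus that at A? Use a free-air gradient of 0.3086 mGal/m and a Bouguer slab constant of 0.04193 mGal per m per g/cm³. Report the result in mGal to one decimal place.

Δg_SB(A) = 978813.58 − 978986.58 + 0.3086×1429.9 − 0.04193×3.10×1429.9 = 82.40 mGal
Δg_SB(B) = 978916.92 − 978986.58 + 0.3086×789.2 − 0.04193×3.10×789.2 = 71.30 mGal
Difference = 71.30 − (82.40) = -11.10 mGal

-11.1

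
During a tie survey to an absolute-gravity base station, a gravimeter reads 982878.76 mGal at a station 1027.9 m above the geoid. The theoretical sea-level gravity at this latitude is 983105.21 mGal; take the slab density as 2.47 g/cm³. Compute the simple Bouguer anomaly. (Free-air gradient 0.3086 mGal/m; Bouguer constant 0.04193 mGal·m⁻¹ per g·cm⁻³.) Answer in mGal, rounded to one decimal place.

-15.7

Free-air correction = 0.3086 × 1027.9 = 317.21 mGal
Free-air anomaly = 982878.76 − 983105.21 + (317.21) = 90.76 mGal
Bouguer slab correction = 0.04193 × 2.47 × 1027.9 = 106.46 mGal
Simple Bouguer anomaly = 90.76 − (106.46) = -15.70 mGal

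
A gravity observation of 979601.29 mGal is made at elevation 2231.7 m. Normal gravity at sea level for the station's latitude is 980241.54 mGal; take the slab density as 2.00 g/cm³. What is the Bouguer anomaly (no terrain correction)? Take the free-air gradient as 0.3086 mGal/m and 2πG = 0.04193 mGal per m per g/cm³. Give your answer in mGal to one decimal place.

Free-air correction = 0.3086 × 2231.7 = 688.70 mGal
Free-air anomaly = 979601.29 − 980241.54 + (688.70) = 48.45 mGal
Bouguer slab correction = 0.04193 × 2.00 × 2231.7 = 187.15 mGal
Simple Bouguer anomaly = 48.45 − (187.15) = -138.70 mGal

-138.7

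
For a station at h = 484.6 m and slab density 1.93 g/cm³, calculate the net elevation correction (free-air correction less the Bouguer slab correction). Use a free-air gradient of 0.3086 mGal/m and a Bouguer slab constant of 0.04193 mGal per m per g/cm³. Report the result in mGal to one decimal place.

110.3

Combined gradient = 0.3086 − 0.04193 × 1.93 = 0.2276751 mGal/m
Combined elevation correction = 0.2276751 × 484.6 = 110.3 mGal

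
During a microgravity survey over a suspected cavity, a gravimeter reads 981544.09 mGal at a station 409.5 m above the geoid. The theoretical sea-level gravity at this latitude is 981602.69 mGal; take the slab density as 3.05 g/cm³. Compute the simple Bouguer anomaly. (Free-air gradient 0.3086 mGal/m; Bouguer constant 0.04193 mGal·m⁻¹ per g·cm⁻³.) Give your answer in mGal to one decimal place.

15.4

Free-air correction = 0.3086 × 409.5 = 126.37 mGal
Free-air anomaly = 981544.09 − 981602.69 + (126.37) = 67.77 mGal
Bouguer slab correction = 0.04193 × 3.05 × 409.5 = 52.37 mGal
Simple Bouguer anomaly = 67.77 − (52.37) = 15.40 mGal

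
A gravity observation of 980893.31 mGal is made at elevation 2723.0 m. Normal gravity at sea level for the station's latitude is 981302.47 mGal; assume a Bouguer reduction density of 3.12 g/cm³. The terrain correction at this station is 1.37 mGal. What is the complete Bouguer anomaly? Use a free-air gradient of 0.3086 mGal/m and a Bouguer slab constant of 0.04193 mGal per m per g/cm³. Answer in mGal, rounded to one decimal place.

76.3

Free-air correction = 0.3086 × 2723.0 = 840.32 mGal
Free-air anomaly = 980893.31 − 981302.47 + (840.32) = 431.16 mGal
Bouguer slab correction = 0.04193 × 3.12 × 2723.0 = 356.23 mGal
Simple Bouguer anomaly = 431.16 − (356.23) = 74.93 mGal
Complete Bouguer anomaly = 74.93 + 1.37 = 76.30 mGal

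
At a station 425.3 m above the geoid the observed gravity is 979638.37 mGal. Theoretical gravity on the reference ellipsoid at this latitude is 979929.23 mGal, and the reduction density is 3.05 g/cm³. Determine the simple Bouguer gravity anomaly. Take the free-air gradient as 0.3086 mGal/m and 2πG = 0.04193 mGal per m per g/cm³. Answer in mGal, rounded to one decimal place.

Free-air correction = 0.3086 × 425.3 = 131.25 mGal
Free-air anomaly = 979638.37 − 979929.23 + (131.25) = -159.61 mGal
Bouguer slab correction = 0.04193 × 3.05 × 425.3 = 54.39 mGal
Simple Bouguer anomaly = -159.61 − (54.39) = -214.00 mGal

-214.0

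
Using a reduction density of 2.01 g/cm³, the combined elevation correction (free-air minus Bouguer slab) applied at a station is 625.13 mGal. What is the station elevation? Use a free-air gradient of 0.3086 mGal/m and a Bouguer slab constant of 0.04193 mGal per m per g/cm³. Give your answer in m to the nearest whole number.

Combined gradient = 0.3086 − 0.04193 × 2.01 = 0.2243207 mGal/m
h = 625.13 / 0.2243207 = 2786.77 m

2787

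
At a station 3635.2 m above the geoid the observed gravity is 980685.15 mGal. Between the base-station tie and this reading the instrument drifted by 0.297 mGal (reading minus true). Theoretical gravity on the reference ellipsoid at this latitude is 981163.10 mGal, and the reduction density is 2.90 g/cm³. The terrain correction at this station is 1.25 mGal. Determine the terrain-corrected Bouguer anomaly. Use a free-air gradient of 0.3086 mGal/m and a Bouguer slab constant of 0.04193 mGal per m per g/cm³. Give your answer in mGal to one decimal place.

Drift-corrected reading = 980685.15 − (0.297) = 980684.853 mGal
Free-air correction = 0.3086 × 3635.2 = 1121.82 mGal
Free-air anomaly = 980684.853 − 981163.10 + (1121.82) = 643.573 mGal
Bouguer slab correction = 0.04193 × 2.90 × 3635.2 = 442.03 mGal
Simple Bouguer anomaly = 643.573 − (442.03) = 201.543 mGal
Complete Bouguer anomaly = 201.543 + 1.25 = 202.793 mGal

202.8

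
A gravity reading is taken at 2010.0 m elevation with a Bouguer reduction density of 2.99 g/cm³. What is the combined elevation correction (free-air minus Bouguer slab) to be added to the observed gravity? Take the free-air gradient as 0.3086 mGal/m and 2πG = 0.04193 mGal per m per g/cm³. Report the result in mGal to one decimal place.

Combined gradient = 0.3086 − 0.04193 × 2.99 = 0.1832293 mGal/m
Combined elevation correction = 0.1832293 × 2010.0 = 368.3 mGal

368.3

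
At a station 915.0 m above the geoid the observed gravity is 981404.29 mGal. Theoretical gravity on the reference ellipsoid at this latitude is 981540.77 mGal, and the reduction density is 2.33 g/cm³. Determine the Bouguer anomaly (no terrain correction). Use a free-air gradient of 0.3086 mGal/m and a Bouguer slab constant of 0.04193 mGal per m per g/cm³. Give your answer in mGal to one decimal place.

56.5

Free-air correction = 0.3086 × 915.0 = 282.37 mGal
Free-air anomaly = 981404.29 − 981540.77 + (282.37) = 145.89 mGal
Bouguer slab correction = 0.04193 × 2.33 × 915.0 = 89.39 mGal
Simple Bouguer anomaly = 145.89 − (89.39) = 56.50 mGal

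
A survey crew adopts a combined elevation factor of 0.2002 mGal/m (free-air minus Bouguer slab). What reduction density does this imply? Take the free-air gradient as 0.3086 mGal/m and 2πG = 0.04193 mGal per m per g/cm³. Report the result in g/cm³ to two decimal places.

0.2002 = 0.3086 − 0.04193 × ρ
ρ = (0.3086 − 0.2002) / 0.04193 = 2.59 g/cm³

2.59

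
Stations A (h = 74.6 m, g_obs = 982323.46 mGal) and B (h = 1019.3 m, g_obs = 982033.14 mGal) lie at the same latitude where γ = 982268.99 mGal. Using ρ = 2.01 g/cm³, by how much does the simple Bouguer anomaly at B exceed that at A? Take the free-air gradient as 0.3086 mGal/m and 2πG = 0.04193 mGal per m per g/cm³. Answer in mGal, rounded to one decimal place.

Δg_SB(A) = 982323.46 − 982268.99 + 0.3086×74.6 − 0.04193×2.01×74.6 = 71.20 mGal
Δg_SB(B) = 982033.14 − 982268.99 + 0.3086×1019.3 − 0.04193×2.01×1019.3 = -7.20 mGal
Difference = -7.20 − (71.20) = -78.40 mGal

-78.4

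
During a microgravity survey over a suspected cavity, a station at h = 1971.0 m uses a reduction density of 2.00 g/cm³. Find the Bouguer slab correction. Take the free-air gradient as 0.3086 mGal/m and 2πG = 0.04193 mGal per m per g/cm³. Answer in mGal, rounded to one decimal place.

Bouguer slab correction = 0.04193 × 2.00 × 1971.0 = 165.3 mGal

165.3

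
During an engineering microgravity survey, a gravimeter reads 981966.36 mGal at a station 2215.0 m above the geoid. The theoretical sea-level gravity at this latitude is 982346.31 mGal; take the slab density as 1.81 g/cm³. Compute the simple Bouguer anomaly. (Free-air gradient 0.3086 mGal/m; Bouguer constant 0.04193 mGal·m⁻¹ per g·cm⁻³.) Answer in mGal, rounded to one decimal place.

Free-air correction = 0.3086 × 2215.0 = 683.55 mGal
Free-air anomaly = 981966.36 − 982346.31 + (683.55) = 303.60 mGal
Bouguer slab correction = 0.04193 × 1.81 × 2215.0 = 168.10 mGal
Simple Bouguer anomaly = 303.60 − (168.10) = 135.50 mGal

135.5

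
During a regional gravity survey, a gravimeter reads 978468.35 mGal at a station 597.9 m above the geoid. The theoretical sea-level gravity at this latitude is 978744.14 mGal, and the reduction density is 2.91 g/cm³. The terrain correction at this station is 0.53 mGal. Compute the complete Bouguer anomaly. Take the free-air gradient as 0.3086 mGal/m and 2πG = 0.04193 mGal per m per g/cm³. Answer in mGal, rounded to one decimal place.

Free-air correction = 0.3086 × 597.9 = 184.51 mGal
Free-air anomaly = 978468.35 − 978744.14 + (184.51) = -91.28 mGal
Bouguer slab correction = 0.04193 × 2.91 × 597.9 = 72.95 mGal
Simple Bouguer anomaly = -91.28 − (72.95) = -164.23 mGal
Complete Bouguer anomaly = -164.23 + 0.53 = -163.70 mGal

-163.7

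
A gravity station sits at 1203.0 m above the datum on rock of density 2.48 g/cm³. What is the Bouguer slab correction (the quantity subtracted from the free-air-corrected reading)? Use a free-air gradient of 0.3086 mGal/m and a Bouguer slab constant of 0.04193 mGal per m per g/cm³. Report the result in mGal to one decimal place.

125.1

Bouguer slab correction = 0.04193 × 2.48 × 1203.0 = 125.1 mGal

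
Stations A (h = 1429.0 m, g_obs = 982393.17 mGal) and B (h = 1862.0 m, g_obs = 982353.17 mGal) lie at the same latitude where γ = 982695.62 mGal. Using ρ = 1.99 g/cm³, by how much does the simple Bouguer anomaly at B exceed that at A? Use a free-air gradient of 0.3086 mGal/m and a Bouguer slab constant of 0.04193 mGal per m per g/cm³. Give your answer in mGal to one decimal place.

57.5

Δg_SB(A) = 982393.17 − 982695.62 + 0.3086×1429.0 − 0.04193×1.99×1429.0 = 19.30 mGal
Δg_SB(B) = 982353.17 − 982695.62 + 0.3086×1862.0 − 0.04193×1.99×1862.0 = 76.80 mGal
Difference = 76.80 − (19.30) = 57.50 mGal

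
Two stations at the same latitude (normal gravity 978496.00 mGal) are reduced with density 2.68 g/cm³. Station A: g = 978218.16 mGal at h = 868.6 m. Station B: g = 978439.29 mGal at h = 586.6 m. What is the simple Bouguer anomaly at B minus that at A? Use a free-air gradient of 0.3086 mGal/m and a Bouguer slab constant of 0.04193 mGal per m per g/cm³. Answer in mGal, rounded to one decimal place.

165.8

Δg_SB(A) = 978218.16 − 978496.00 + 0.3086×868.6 − 0.04193×2.68×868.6 = -107.40 mGal
Δg_SB(B) = 978439.29 − 978496.00 + 0.3086×586.6 − 0.04193×2.68×586.6 = 58.40 mGal
Difference = 58.40 − (-107.40) = 165.80 mGal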